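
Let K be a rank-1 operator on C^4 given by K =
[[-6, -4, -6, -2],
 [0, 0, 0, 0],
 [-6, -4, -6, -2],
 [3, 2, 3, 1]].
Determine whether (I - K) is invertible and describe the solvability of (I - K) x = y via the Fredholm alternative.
(I - K) is invertible (det(I - K) = 12 ≠ 0), so for every y in C^4 the equation (I - K) x = y has a unique solution.

K has rank 1, so it is an outer product K = u v^T: every row of K is a multiple of one row vector. Reading off the entries, u = (-2, 0, -2, 1) and v = (3, 2, 3, 1) (row i of K equals u_i·v^T). A rank-one matrix u v^T satisfies K u = u (v·u) and kills the (3)-dimensional subspace v^⊥, so its characteristic polynomial is lambda^3 (lambda - v·u) with v·u = tr K = -11. Hence the eigenvalues of I - K are 1 (multiplicity 3) and 1 - (-11) = 12, so det(I - K) = 12. (Direct check: I - K =
[[7, 4, 6, 2],
 [0, 1, 0, 0],
 [6, 4, 7, 2],
 [-3, -2, -3, 0]]
has determinant 12.) The finite-dimensional Fredholm alternative says: either (I - K) is invertible, or ker(I - K) ≠ {0} and then range(I - K) = ker((I - K)^*)^⊥, with dim ker(I - K) = dim ker((I - K)^*). Since det(I - K) ≠ 0, 1 is not an eigenvalue of K and ker(I - K) = {0}, so we are in the first case: for every y there is a unique x = (I - K)^(-1) y. Explicitly, by the Sherman–Morrison formula, (I - u v^T)^(-1) = I + u v^T/(1 - v·u), i.e. (I - K)^(-1) = I + K/(12).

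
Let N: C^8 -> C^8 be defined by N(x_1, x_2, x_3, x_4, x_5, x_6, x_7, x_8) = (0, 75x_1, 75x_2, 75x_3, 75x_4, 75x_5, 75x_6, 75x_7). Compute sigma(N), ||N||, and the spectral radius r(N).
sigma(N) = {0}; ||N|| = 75; r(N) = 0. (N is nilpotent with N^8 = 0.)

On C^8, N is a strictly lower-triangular matrix with 75 on the subdiagonal and zeros elsewhere, so its characteristic polynomial is lambda^8 and every eigenvalue is 0: sigma(N) = {0}. For the operator norm, N e_i = 75e_{i+1} for i = 1, ..., 7 and N e_8 = 0, so the singular values of N are 75 (with multiplicity 7) and 0; hence ||N|| = 75. The spectral radius r(N) = max|lambda| = 0. Note ||N|| > r(N) — characteristic of non-normal nilpotent operators. Indeed N^8 = 0.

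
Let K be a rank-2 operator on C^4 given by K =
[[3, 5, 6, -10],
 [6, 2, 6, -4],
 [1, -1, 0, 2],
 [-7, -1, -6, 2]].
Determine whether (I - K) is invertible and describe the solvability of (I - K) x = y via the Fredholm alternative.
(I - K) is invertible (det(I - K) = -82 ≠ 0), so for every y in C^4 the equation (I - K) x = y has a unique solution.

K has rank 2 and factors as K = U V^T = u1 v1^T + u2 v2^T with u1 = (-3, 0, 1, -1), v1 = (1, -1, 0, 2), u2 = (2, 2, 0, -2), v2 = (3, 1, 3, -2) (multiplying out reproduces the displayed K). The nonzero eigenvalues of U V^T coincide with those of the 2 x 2 matrix G = V^T U = [[v1·u1, v1·u2], [v2·u1, v2·u2]] = [[-5, -4], [-4, 12]], and by the Sylvester determinant identity det(I_4 - U V^T) = det(I_2 - V^T U) = det([[6, 4], [4, -11]]) = (6)(-11) - (4)(4) = -82. (Direct check: I - K =
[[-2, -5, -6, 10],
 [-6, -1, -6, 4],
 [-1, 1, 1, -2],
 [7, 1, 6, -1]]
has determinant -82.) The finite-dimensional Fredholm alternative says: either (I - K) is invertible, or ker(I - K) ≠ {0} and then range(I - K) = ker((I - K)^*)^⊥, with dim ker(I - K) = dim ker((I - K)^*). Since det(I - K) ≠ 0, 1 is not an eigenvalue of K and ker(I - K) = {0}, so we are in the first case: for every y there is a unique x = (I - K)^(-1) y. (Explicitly, by the Woodbury identity, (I - U V^T)^(-1) = I + U (I_2 - G)^(-1) V^T.)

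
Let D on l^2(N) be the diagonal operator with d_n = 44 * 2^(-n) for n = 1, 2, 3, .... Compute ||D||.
||D|| = 22 (attained at n = 1)

For D diagonal, ||D|| = sup_n |d_n|. The sequence d_n = 44 * 2^(-n) is positive and strictly decreasing (ratio 2^(-1) < 1), so the supremum is d_1 = 44/2 = 22. Hence ||D|| = 22.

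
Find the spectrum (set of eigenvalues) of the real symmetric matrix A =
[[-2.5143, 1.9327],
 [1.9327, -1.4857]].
sigma(A) ≈ {-4, 0}

A is real symmetric, so its spectrum consists of real eigenvalues. Expanding the characteristic polynomial of the displayed matrix gives
  det(λ I - A) = p(λ) = λ^2 + (4)λ + (0).
Solving p(λ) = 0 yields eigenvalues ≈ -4, 0. (A is shown rounded to 4 decimals, so these recover the underlying integer eigenvalues to within that precision.)
Verification: the trace of A = -4 equals the sum of eigenvalues -4, and det(A) ≈ 0.0002 matches the eigenvalue product 0.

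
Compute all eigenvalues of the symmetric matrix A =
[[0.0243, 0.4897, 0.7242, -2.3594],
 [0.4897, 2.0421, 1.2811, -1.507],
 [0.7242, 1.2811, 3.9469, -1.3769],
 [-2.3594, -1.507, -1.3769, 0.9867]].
sigma(A) ≈ {-2, 1, 2, 6}

A is real symmetric, so its spectrum consists of real eigenvalues. Expanding the characteristic polynomial of the displayed matrix gives
  det(λ I - A) = p(λ) = λ^4 + (-7)λ^3 + (2)λ^2 + (28.0015)λ + (-24).
Solving p(λ) = 0 yields eigenvalues ≈ -2, 1, 2, 6. (A is shown rounded to 4 decimals, so these recover the underlying integer eigenvalues to within that precision.)
Verification: the trace of A = 7 equals the sum of eigenvalues 7, and det(A) ≈ -24.0010 matches the eigenvalue product -24.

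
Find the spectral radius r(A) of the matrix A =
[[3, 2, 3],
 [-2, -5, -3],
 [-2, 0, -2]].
r(A) = 4

The eigenvalues of A are the roots of its characteristic polynomial. With M = A (coefficients from the trace, the sum of principal 2x2 minors, and det A):
  p(λ) = det(λ I - M) = λ^3 + 4λ^2 - λ - 4.
By the rational root theorem any rational root is an integer divisor of 4. Testing λ = -4: p(-4) = -64 + 64 + 4 - 4 = 0, so λ = -4 is a root. Dividing out (λ + 4) leaves p(λ) = (λ + 4)(λ^2 - 1). For λ^2 - 1 the discriminant is 4. It is a perfect square (2^2), so the roots are rational: λ = (0 ± 2)/2 = 1, -1.
Thus the eigenvalues (to 4 decimals) are 1 (modulus 1); -1 (modulus 1); -4 (modulus 4). The spectral radius is the largest modulus: r(A) = 4. (Cross-check: r(A) ≤ ||A||_2 ≈ 7.7867; equality holds whenever A is normal, though it can also hold for some non-normal A.)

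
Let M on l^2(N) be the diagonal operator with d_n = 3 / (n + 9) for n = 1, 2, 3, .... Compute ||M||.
||M|| = 3/10 (attained at n = 1)

For M diagonal, ||M|| = sup_n |d_n| = sup_n 3/(n + 9). This is positive and strictly decreasing in n, so the supremum is attained at n = 1: d_1 = 3/(1 + 9) = 3/10. Hence ||M|| = 3/10.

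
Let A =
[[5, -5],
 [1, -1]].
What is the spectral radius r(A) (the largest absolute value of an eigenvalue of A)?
r(A) = 4

The eigenvalues of A are the roots of its characteristic polynomial. With M = A (coefficients from the trace and determinant):
  p(λ) = det(λ I - M) = λ^2 - 4λ.
For λ^2 - 4λ the discriminant is 16. It is a perfect square (4^2), so the roots are rational: λ = (4 ± 4)/2 = 4, 0.
Thus the eigenvalues (to 4 decimals) are 4 (modulus 4); 0 (modulus 0). The spectral radius is the largest modulus: r(A) = 4. (Cross-check: r(A) ≤ ||A||_2 ≈ 7.2111; equality holds whenever A is normal, though it can also hold for some non-normal A.)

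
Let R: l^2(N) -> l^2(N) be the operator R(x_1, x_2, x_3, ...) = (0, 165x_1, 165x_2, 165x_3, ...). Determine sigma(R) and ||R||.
sigma(R) = closed disk {z in C : |z| ≤ 165}; ||R|| = 165

Note R = 165·U where U is the unit right shift (U x)_k = x_{k-1} (with x_0 := 0); so ||R|| = 165||U|| and sigma(R) = 165·sigma(U). ||R x||^2 = sum_{k≥1} |165x_k|^2 = 27225||x||^2, so ||R|| = 165 and sigma(R) ⊂ {|z| ≤ 165}. For any |lambda| < 165, the equation (R - lambda I) x = 0 forces x_1 = 0, then 165x_k = lambda x_{k+1} ⇒ x = 0, so R has no eigenvalues. But (R - lambda I) is not surjective for |lambda| < 165: solving (R - lambda I) x = e_1 would require x_n proportional to (lambda/165)^(-n), which is not in l^2. So every |lambda| < 165 lies in the residual spectrum. The boundary |lambda| = 165 is in the approximate point spectrum (the spectrum is closed). Hence sigma(R) is the closed disk of radius 165.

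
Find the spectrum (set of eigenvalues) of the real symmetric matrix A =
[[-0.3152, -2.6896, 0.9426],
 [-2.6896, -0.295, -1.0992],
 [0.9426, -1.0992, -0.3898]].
sigma(A) ≈ {-3, -1, 3}

A is real symmetric, so its spectrum consists of real eigenvalues. Expanding the characteristic polynomial of the displayed matrix gives
  det(λ I - A) = p(λ) = λ^3 + (1)λ^2 + (-9)λ + (-9).
Solving p(λ) = 0 yields eigenvalues ≈ -3, -1, 3. (A is shown rounded to 4 decimals, so these recover the underlying integer eigenvalues to within that precision.)
Verification: the trace of A = -1 equals the sum of eigenvalues -1, and det(A) ≈ 8.9999 matches the eigenvalue product 9.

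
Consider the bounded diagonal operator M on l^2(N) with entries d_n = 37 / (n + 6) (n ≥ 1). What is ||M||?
||M|| = 37/7 (attained at n = 1)

For M diagonal, ||M|| = sup_n |d_n| = sup_n 37/(n + 6). This is positive and strictly decreasing in n, so the supremum is attained at n = 1: d_1 = 37/(1 + 6) = 37/7. Hence ||M|| = 37/7.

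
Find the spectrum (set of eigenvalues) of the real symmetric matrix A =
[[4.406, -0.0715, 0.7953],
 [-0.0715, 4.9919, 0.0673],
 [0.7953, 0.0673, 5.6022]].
sigma(A) ≈ {4, 5, 6}

A is real symmetric, so its spectrum consists of real eigenvalues. Expanding the characteristic polynomial of the displayed matrix gives
  det(λ I - A) = p(λ) = λ^3 + (-15)λ^2 + (74.0011)λ + (-120.0029).
Solving p(λ) = 0 yields eigenvalues ≈ 4, 5, 6. (A is shown rounded to 4 decimals, so these recover the underlying integer eigenvalues to within that precision.)
Verification: the trace of A = 15 equals the sum of eigenvalues 15, and det(A) ≈ 120.0029 matches the eigenvalue product 120.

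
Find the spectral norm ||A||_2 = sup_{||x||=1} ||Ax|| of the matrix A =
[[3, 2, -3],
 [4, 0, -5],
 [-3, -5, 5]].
||A||_2 ≈ 10.4689 (= sqrt(largest eigenvalue of A^T A))

||A||_2 = sigma_max(A) = sqrt(lambda_max(A^T A)). Form the symmetric matrix M = A^T A =
[[34, 21, -44],
 [21, 29, -31],
 [-44, -31, 59]].
Its characteristic polynomial (trace, sum of principal 2x2 minors, determinant of M give the coefficients) is
  p(λ) = det(λ I - M) = λ^3 - 122λ^2 + 1365λ - 625.
No integer candidate from the rational root theorem (±divisors of 625) is a root, so the roots are irrational. The cubic discriminant is Δ = 14882328025 > 0, so there are three distinct real roots. p(0) = -625 and p(1) = 619 have opposite signs, so a root lies in (0, 1); Newton's method refines it to λ ≈ 0.4782. p(11) = 959 and p(12) = -85 have opposite signs, so a root lies in (11, 12); Newton's method refines it to λ ≈ 11.9244. p(109) = -6293 and p(110) = 4325 have opposite signs, so a root lies in (109, 110); Newton's method refines it to λ ≈ 109.5974. Check (Vieta): the three roots sum to 122, matching tr M = 122.
So the eigenvalues of A^T A are ≈ 0.4782, 11.9244, 109.5974 (all ≥ 0, as they must be for A^T A). The largest is λ_max ≈ 109.5974, hence ||A||_2 = sqrt(λ_max) ≈ 10.4689.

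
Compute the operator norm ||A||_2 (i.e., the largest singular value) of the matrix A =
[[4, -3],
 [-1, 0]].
||A||_2 = sqrt((26 + sqrt(640))/2) ≈ 5.0645 (= sqrt(largest eigenvalue of A^T A))

||A||_2 = sigma_max(A) = sqrt(lambda_max(A^T A)). Form the symmetric matrix M = A^T A =
[[17, -12],
 [-12, 9]].
Its characteristic polynomial (trace, determinant of M give the coefficients) is
  p(λ) = det(λ I - M) = λ^2 - 26λ + 9.
For λ^2 - 26λ + 9 the discriminant is 640. It is nonnegative but not a perfect square, so the roots are real and irrational: λ = (26 ± sqrt(640))/2 ≈ 25.6491, 0.3509.
So the eigenvalues of A^T A are ≈ 0.3509, 25.6491 (all ≥ 0, as they must be for A^T A). The largest is λ_max = (26 + sqrt(640))/2 ≈ 25.6491, hence ||A||_2 = sqrt(λ_max) = sqrt((26 + sqrt(640))/2) ≈ 5.0645.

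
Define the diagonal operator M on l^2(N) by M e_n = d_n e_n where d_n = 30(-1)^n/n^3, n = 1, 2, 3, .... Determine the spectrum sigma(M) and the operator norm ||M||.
sigma(M) = {30(-1)^n/n^3 : n ≥ 1} ∪ {0}; ||M|| = 30

A bounded diagonal operator on l^2 with diagonal entries d_n has spectrum equal to the closure of {d_n : n ≥ 1}: every d_n is an eigenvalue (with eigenvector e_n), so {d_n} ⊂ sigma(M); the spectrum is closed, so its closure is too; and for lambda not in the closure, (M - lambda I) has bounded inverse (the diagonal entries 1/(d_n - lambda) are bounded). For our sequence d_n = 30(-1)^n/n^3, n = 1, 2, 3, ...:
  - {d_n} = {30(-1)^n/n^3 : n ≥ 1}; the only limit point is 0
  - closure = {30(-1)^n/n^3 : n ≥ 1} ∪ {0}
For the norm: a diagonal operator has ||M|| = sup_n |d_n|. Here |d_n| = 30/n^3 is decreasing, so sup_n |d_n| = |d_1| = 30. So ||M|| = 30.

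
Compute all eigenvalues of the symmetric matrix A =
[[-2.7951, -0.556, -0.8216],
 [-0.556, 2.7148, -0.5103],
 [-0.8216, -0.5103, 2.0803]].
sigma(A) ≈ {-3, 2, 3}

A is real symmetric, so its spectrum consists of real eigenvalues. Expanding the characteristic polynomial of the displayed matrix gives
  det(λ I - A) = p(λ) = λ^3 + (-2)λ^2 + (-9)λ + (18).
Solving p(λ) = 0 yields eigenvalues ≈ -3, 2, 3. (A is shown rounded to 4 decimals, so these recover the underlying integer eigenvalues to within that precision.)
Verification: the trace of A = 2 equals the sum of eigenvalues 2, and det(A) ≈ -17.9996 matches the eigenvalue product -18.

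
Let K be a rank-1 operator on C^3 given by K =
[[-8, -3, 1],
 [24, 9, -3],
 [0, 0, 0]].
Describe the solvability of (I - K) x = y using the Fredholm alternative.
(I - K) is singular (det(I - K) = 0, i.e. 1 ∈ sigma(K)). (I - K) x = y is solvable iff y ⊥ ker((I - K)^*) = span{(-8, -3, 1)}, i.e. iff -8y_1 - 3y_2 + y_3 = 0. When solvable, the solutions are x = y + c·(1, -3, 0), c arbitrary (ker(I - K) = span{(1, -3, 0)}, dimension 1).

K has rank 1, so it is an outer product K = u v^T: every row of K is a multiple of one row vector. Reading off the entries, u = (1, -3, 0) and v = (-8, -3, 1) (row i of K equals u_i·v^T). A rank-one matrix u v^T satisfies K u = u (v·u) and kills the (2)-dimensional subspace v^⊥, so its characteristic polynomial is lambda^2 (lambda - v·u) with v·u = tr K = 1. Hence the eigenvalues of I - K are 1 (multiplicity 2) and 1 - (1) = 0, so det(I - K) = 0. (Direct check: I - K =
[[9, 3, -1],
 [-24, -8, 3],
 [0, 0, 1]]
has determinant 0.) So 1 is an eigenvalue of K and (I - K) is not invertible. The finite-dimensional Fredholm alternative says: either (I - K) is invertible, or ker(I - K) ≠ {0} and then range(I - K) = ker((I - K)^*)^⊥, with dim ker(I - K) = dim ker((I - K)^*). We are in the second case, so we need both kernels. Kernel of I - K: (I - K) u = u - u (v·u) = u - u = 0, so ker(I - K) = span{u} = span{(1, -3, 0)} (it is exactly 1-dimensional because rank(I - K) = 2). Kernel of the adjoint: K is real, so (I - K)^* = I - K^T = I - v u^T, and (I - v u^T) v = v - v (u·v) = 0; hence ker((I - K)^*) = span{v} = span{(-8, -3, 1)}. Therefore (I - K) x = y is solvable iff <y, v> = 0, i.e. iff -8y_1 - 3y_2 + y_3 = 0. When this holds, K y = u (v·y) = 0, so (I - K) y = y and x = y is a particular solution; the full solution set is the line x = y + c·u = y + c·(1, -3, 0), c ∈ C.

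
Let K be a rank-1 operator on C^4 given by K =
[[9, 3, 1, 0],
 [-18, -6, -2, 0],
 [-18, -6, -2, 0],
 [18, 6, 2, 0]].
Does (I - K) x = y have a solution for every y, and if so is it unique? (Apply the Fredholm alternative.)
(I - K) is singular (det(I - K) = 0, i.e. 1 ∈ sigma(K)). (I - K) x = y is solvable iff y ⊥ ker((I - K)^*) = span{(9, 3, 1, 0)}, i.e. iff 9y_1 + 3y_2 + y_3 = 0. When solvable, the solutions are x = y + c·(1, -2, -2, 2), c arbitrary (ker(I - K) = span{(1, -2, -2, 2)}, dimension 1).

K has rank 1, so it is an outer product K = u v^T: every row of K is a multiple of one row vector. Reading off the entries, u = (1, -2, -2, 2) and v = (9, 3, 1, 0) (row i of K equals u_i·v^T). A rank-one matrix u v^T satisfies K u = u (v·u) and kills the (3)-dimensional subspace v^⊥, so its characteristic polynomial is lambda^3 (lambda - v·u) with v·u = tr K = 1. Hence the eigenvalues of I - K are 1 (multiplicity 3) and 1 - (1) = 0, so det(I - K) = 0. (Direct check: I - K =
[[-8, -3, -1, 0],
 [18, 7, 2, 0],
 [18, 6, 3, 0],
 [-18, -6, -2, 1]]
has determinant 0.) So 1 is an eigenvalue of K and (I - K) is not invertible. The finite-dimensional Fredholm alternative says: either (I - K) is invertible, or ker(I - K) ≠ {0} and then range(I - K) = ker((I - K)^*)^⊥, with dim ker(I - K) = dim ker((I - K)^*). We are in the second case, so we need both kernels. Kernel of I - K: (I - K) u = u - u (v·u) = u - u = 0, so ker(I - K) = span{u} = span{(1, -2, -2, 2)} (it is exactly 1-dimensional because rank(I - K) = 3). Kernel of the adjoint: K is real, so (I - K)^* = I - K^T = I - v u^T, and (I - v u^T) v = v - v (u·v) = 0; hence ker((I - K)^*) = span{v} = span{(9, 3, 1, 0)}. Therefore (I - K) x = y is solvable iff <y, v> = 0, i.e. iff 9y_1 + 3y_2 + y_3 = 0. When this holds, K y = u (v·y) = 0, so (I - K) y = y and x = y is a particular solution; the full solution set is the line x = y + c·u = y + c·(1, -2, -2, 2), c ∈ C.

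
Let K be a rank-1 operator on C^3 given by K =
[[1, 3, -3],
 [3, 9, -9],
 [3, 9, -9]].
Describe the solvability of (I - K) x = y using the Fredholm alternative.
(I - K) is singular (det(I - K) = 0, i.e. 1 ∈ sigma(K)). (I - K) x = y is solvable iff y ⊥ ker((I - K)^*) = span{(1, 3, -3)}, i.e. iff y_1 + 3y_2 - 3y_3 = 0. When solvable, the solutions are x = y + c·(1, 3, 3), c arbitrary (ker(I - K) = span{(1, 3, 3)}, dimension 1).

K has rank 1, so it is an outer product K = u v^T: every row of K is a multiple of one row vector. Reading off the entries, u = (1, 3, 3) and v = (1, 3, -3) (row i of K equals u_i·v^T). A rank-one matrix u v^T satisfies K u = u (v·u) and kills the (2)-dimensional subspace v^⊥, so its characteristic polynomial is lambda^2 (lambda - v·u) with v·u = tr K = 1. Hence the eigenvalues of I - K are 1 (multiplicity 2) and 1 - (1) = 0, so det(I - K) = 0. (Direct check: I - K =
[[0, -3, 3],
 [-3, -8, 9],
 [-3, -9, 10]]
has determinant 0.) So 1 is an eigenvalue of K and (I - K) is not invertible. The finite-dimensional Fredholm alternative says: either (I - K) is invertible, or ker(I - K) ≠ {0} and then range(I - K) = ker((I - K)^*)^⊥, with dim ker(I - K) = dim ker((I - K)^*). We are in the second case, so we need both kernels. Kernel of I - K: (I - K) u = u - u (v·u) = u - u = 0, so ker(I - K) = span{u} = span{(1, 3, 3)} (it is exactly 1-dimensional because rank(I - K) = 2). Kernel of the adjoint: K is real, so (I - K)^* = I - K^T = I - v u^T, and (I - v u^T) v = v - v (u·v) = 0; hence ker((I - K)^*) = span{v} = span{(1, 3, -3)}. Therefore (I - K) x = y is solvable iff <y, v> = 0, i.e. iff y_1 + 3y_2 - 3y_3 = 0. When this holds, K y = u (v·y) = 0, so (I - K) y = y and x = y is a particular solution; the full solution set is the line x = y + c·u = y + c·(1, 3, 3), c ∈ C.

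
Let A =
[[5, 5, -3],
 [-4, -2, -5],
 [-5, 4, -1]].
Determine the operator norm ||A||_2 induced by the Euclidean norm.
||A||_2 ≈ 8.5441 (= sqrt(largest eigenvalue of A^T A))

||A||_2 = sigma_max(A) = sqrt(lambda_max(A^T A)). Form the symmetric matrix M = A^T A =
[[66, 13, 10],
 [13, 45, -9],
 [10, -9, 35]].
Its characteristic polynomial (trace, sum of principal 2x2 minors, determinant of M give the coefficients) is
  p(λ) = det(λ I - M) = λ^3 - 146λ^2 + 6505λ - 85849.
No integer candidate from the rational root theorem (±divisors of 85849) is a root, so the roots are irrational. The cubic discriminant is Δ = 864370777 > 0, so there are three distinct real roots. p(24) = -1 and p(25) = 1151 have opposite signs, so a root lies in (24, 25); Newton's method refines it to λ ≈ 24.0008. p(48) = 599 and p(49) = -1 have opposite signs, so a root lies in (48, 49); Newton's method refines it to λ ≈ 48.9983. p(73) = -1 and p(74) = 1249 have opposite signs, so a root lies in (73, 74); Newton's method refines it to λ ≈ 73.0009. Check (Vieta): the three roots sum to 146, matching tr M = 146.
So the eigenvalues of A^T A are ≈ 24.0008, 48.9983, 73.0009 (all ≥ 0, as they must be for A^T A). The largest is λ_max ≈ 73.0009, hence ||A||_2 = sqrt(λ_max) ≈ 8.5441.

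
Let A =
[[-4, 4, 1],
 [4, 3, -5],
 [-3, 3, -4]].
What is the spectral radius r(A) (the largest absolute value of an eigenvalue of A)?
r(A) ≈ 5.6587

The eigenvalues of A are the roots of its characteristic polynomial. With M = A (coefficients from the trace, the sum of principal 2x2 minors, and det A):
  p(λ) = det(λ I - M) = λ^3 + 5λ^2 - 6λ - 133.
No integer candidate from the rational root theorem (±divisors of 133) is a root, so the roots are irrational. The cubic discriminant is Δ = -337519 < 0, so there is one real root and a complex-conjugate pair. p(4) = -13 and p(5) = 87 have opposite signs, so a root lies in (4, 5); Newton's method refines it to λ ≈ 4.1536. Dividing out (λ - (4.1536)) leaves approximately λ^2 + 9.1536λ + 32.0204. For λ^2 + 9.1536λ + 32.0204 the discriminant is -44.2932. It is negative, so the remaining roots are the complex-conjugate pair λ ≈ -4.5768 ± 3.3277i. Their product equals the constant term, so |λ|^2 ≈ 32.0204 and |λ| ≈ 5.6587.
Thus the eigenvalues (to 4 decimals) are 4.1536 (modulus 4.1536); -4.5768 ± 3.3277i (modulus 5.6587). The spectral radius is the largest modulus: r(A) ≈ 5.6587. (Cross-check: r(A) ≤ ||A||_2 ≈ 7.8354; equality holds whenever A is normal, though it can also hold for some non-normal A.)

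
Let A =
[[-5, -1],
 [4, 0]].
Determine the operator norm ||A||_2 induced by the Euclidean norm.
||A||_2 = sqrt((42 + sqrt(1700))/2) ≈ 6.451 (= sqrt(largest eigenvalue of A^T A))

||A||_2 = sigma_max(A) = sqrt(lambda_max(A^T A)). Form the symmetric matrix M = A^T A =
[[41, 5],
 [5, 1]].
Its characteristic polynomial (trace, determinant of M give the coefficients) is
  p(λ) = det(λ I - M) = λ^2 - 42λ + 16.
For λ^2 - 42λ + 16 the discriminant is 1700. It is nonnegative but not a perfect square, so the roots are real and irrational: λ = (42 ± sqrt(1700))/2 ≈ 41.6155, 0.3845.
So the eigenvalues of A^T A are ≈ 0.3845, 41.6155 (all ≥ 0, as they must be for A^T A). The largest is λ_max = (42 + sqrt(1700))/2 ≈ 41.6155, hence ||A||_2 = sqrt(λ_max) = sqrt((42 + sqrt(1700))/2) ≈ 6.451.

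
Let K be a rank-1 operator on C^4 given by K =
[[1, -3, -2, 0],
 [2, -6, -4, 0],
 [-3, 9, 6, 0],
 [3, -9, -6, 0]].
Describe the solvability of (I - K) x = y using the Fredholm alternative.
(I - K) is singular (det(I - K) = 0, i.e. 1 ∈ sigma(K)). (I - K) x = y is solvable iff y ⊥ ker((I - K)^*) = span{(1, -3, -2, 0)}, i.e. iff y_1 - 3y_2 - 2y_3 = 0. When solvable, the solutions are x = y + c·(1, 2, -3, 3), c arbitrary (ker(I - K) = span{(1, 2, -3, 3)}, dimension 1).

K has rank 1, so it is an outer product K = u v^T: every row of K is a multiple of one row vector. Reading off the entries, u = (1, 2, -3, 3) and v = (1, -3, -2, 0) (row i of K equals u_i·v^T). A rank-one matrix u v^T satisfies K u = u (v·u) and kills the (3)-dimensional subspace v^⊥, so its characteristic polynomial is lambda^3 (lambda - v·u) with v·u = tr K = 1. Hence the eigenvalues of I - K are 1 (multiplicity 3) and 1 - (1) = 0, so det(I - K) = 0. (Direct check: I - K =
[[0, 3, 2, 0],
 [-2, 7, 4, 0],
 [3, -9, -5, 0],
 [-3, 9, 6, 1]]
has determinant 0.) So 1 is an eigenvalue of K and (I - K) is not invertible. The finite-dimensional Fredholm alternative says: either (I - K) is invertible, or ker(I - K) ≠ {0} and then range(I - K) = ker((I - K)^*)^⊥, with dim ker(I - K) = dim ker((I - K)^*). We are in the second case, so we need both kernels. Kernel of I - K: (I - K) u = u - u (v·u) = u - u = 0, so ker(I - K) = span{u} = span{(1, 2, -3, 3)} (it is exactly 1-dimensional because rank(I - K) = 3). Kernel of the adjoint: K is real, so (I - K)^* = I - K^T = I - v u^T, and (I - v u^T) v = v - v (u·v) = 0; hence ker((I - K)^*) = span{v} = span{(1, -3, -2, 0)}. Therefore (I - K) x = y is solvable iff <y, v> = 0, i.e. iff y_1 - 3y_2 - 2y_3 = 0. When this holds, K y = u (v·y) = 0, so (I - K) y = y and x = y is a particular solution; the full solution set is the line x = y + c·u = y + c·(1, 2, -3, 3), c ∈ C.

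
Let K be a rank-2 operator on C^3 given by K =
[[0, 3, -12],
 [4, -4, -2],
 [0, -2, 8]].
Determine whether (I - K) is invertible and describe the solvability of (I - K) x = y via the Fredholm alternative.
(I - K) is invertible (det(I - K) = -51 ≠ 0), so for every y in C^3 the equation (I - K) x = y has a unique solution.

K has rank 2 and factors as K = U V^T = u1 v1^T + u2 v2^T with u1 = (-3, -2, 2), v1 = (-2, 2, 1), u2 = (-3, 0, 2), v2 = (2, -3, 3) (multiplying out reproduces the displayed K). The nonzero eigenvalues of U V^T coincide with those of the 2 x 2 matrix G = V^T U = [[v1·u1, v1·u2], [v2·u1, v2·u2]] = [[4, 8], [6, 0]], and by the Sylvester determinant identity det(I_3 - U V^T) = det(I_2 - V^T U) = det([[-3, -8], [-6, 1]]) = (-3)(1) - (-8)(-6) = -51. (Direct check: I - K =
[[1, -3, 12],
 [-4, 5, 2],
 [0, 2, -7]]
has determinant -51.) The finite-dimensional Fredholm alternative says: either (I - K) is invertible, or ker(I - K) ≠ {0} and then range(I - K) = ker((I - K)^*)^⊥, with dim ker(I - K) = dim ker((I - K)^*). Since det(I - K) ≠ 0, 1 is not an eigenvalue of K and ker(I - K) = {0}, so we are in the first case: for every y there is a unique x = (I - K)^(-1) y. (Explicitly, by the Woodbury identity, (I - U V^T)^(-1) = I + U (I_2 - G)^(-1) V^T.)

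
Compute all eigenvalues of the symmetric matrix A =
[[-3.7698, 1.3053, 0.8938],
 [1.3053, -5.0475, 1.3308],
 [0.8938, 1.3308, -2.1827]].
sigma(A) ≈ {-6, -4, -1}

A is real symmetric, so its spectrum consists of real eigenvalues. Expanding the characteristic polynomial of the displayed matrix gives
  det(λ I - A) = p(λ) = λ^3 + (11)λ^2 + (34)λ + (24).
Solving p(λ) = 0 yields eigenvalues ≈ -6, -4, -1. (A is shown rounded to 4 decimals, so these recover the underlying integer eigenvalues to within that precision.)
Verification: the trace of A = -11 equals the sum of eigenvalues -11, and det(A) ≈ -23.9997 matches the eigenvalue product -24.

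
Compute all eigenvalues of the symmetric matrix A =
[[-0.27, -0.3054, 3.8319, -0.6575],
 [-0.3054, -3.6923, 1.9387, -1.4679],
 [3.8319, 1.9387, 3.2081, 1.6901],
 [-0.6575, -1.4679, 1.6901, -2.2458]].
sigma(A) ≈ {-6, -2, -1, 6}

A is real symmetric, so its spectrum consists of real eigenvalues. Expanding the characteristic polynomial of the displayed matrix gives
  det(λ I - A) = p(λ) = λ^4 + (3)λ^3 + (-34)λ^2 + (-107.9983)λ + (-71.9987).
Solving p(λ) = 0 yields eigenvalues ≈ -6, -2, -1, 6. (A is shown rounded to 4 decimals, so these recover the underlying integer eigenvalues to within that precision.)
Verification: the trace of A = -3 equals the sum of eigenvalues -3, and det(A) ≈ -71.9987 matches the eigenvalue product -72.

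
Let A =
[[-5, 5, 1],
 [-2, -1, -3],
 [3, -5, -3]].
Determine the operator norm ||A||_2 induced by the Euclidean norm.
||A||_2 ≈ 9.5072 (= sqrt(largest eigenvalue of A^T A))

||A||_2 = sigma_max(A) = sqrt(lambda_max(A^T A)). Form the symmetric matrix M = A^T A =
[[38, -38, -8],
 [-38, 51, 23],
 [-8, 23, 19]].
Its characteristic polynomial (trace, sum of principal 2x2 minors, determinant of M give the coefficients) is
  p(λ) = det(λ I - M) = λ^3 - 108λ^2 + 1592λ - 4.
No integer candidate from the rational root theorem (±divisors of 4) is a root, so the roots are irrational. The cubic discriminant is Δ = 13414744912 > 0, so there are three distinct real roots. p(0) = -4 and p(1) = 1481 have opposite signs, so a root lies in (0, 1); Newton's method refines it to λ ≈ 0.0025. p(17) = 761 and p(18) = -508 have opposite signs, so a root lies in (17, 18); Newton's method refines it to λ ≈ 17.6101. p(90) = -2524 and p(91) = 4091 have opposite signs, so a root lies in (90, 91); Newton's method refines it to λ ≈ 90.3874. Check (Vieta): the three roots sum to 108, matching tr M = 108.
So the eigenvalues of A^T A are ≈ 0.0025, 17.6101, 90.3874 (all ≥ 0, as they must be for A^T A). The largest is λ_max ≈ 90.3874, hence ||A||_2 = sqrt(λ_max) ≈ 9.5072.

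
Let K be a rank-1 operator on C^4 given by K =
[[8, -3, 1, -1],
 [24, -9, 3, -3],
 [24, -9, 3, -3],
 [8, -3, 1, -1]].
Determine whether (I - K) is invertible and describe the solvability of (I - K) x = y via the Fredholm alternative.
(I - K) is singular (det(I - K) = 0, i.e. 1 ∈ sigma(K)). (I - K) x = y is solvable iff y ⊥ ker((I - K)^*) = span{(8, -3, 1, -1)}, i.e. iff 8y_1 - 3y_2 + y_3 - y_4 = 0. When solvable, the solutions are x = y + c·(1, 3, 3, 1), c arbitrary (ker(I - K) = span{(1, 3, 3, 1)}, dimension 1).

K has rank 1, so it is an outer product K = u v^T: every row of K is a multiple of one row vector. Reading off the entries, u = (1, 3, 3, 1) and v = (8, -3, 1, -1) (row i of K equals u_i·v^T). A rank-one matrix u v^T satisfies K u = u (v·u) and kills the (3)-dimensional subspace v^⊥, so its characteristic polynomial is lambda^3 (lambda - v·u) with v·u = tr K = 1. Hence the eigenvalues of I - K are 1 (multiplicity 3) and 1 - (1) = 0, so det(I - K) = 0. (Direct check: I - K =
[[-7, 3, -1, 1],
 [-24, 10, -3, 3],
 [-24, 9, -2, 3],
 [-8, 3, -1, 2]]
has determinant 0.) So 1 is an eigenvalue of K and (I - K) is not invertible. The finite-dimensional Fredholm alternative says: either (I - K) is invertible, or ker(I - K) ≠ {0} and then range(I - K) = ker((I - K)^*)^⊥, with dim ker(I - K) = dim ker((I - K)^*). We are in the second case, so we need both kernels. Kernel of I - K: (I - K) u = u - u (v·u) = u - u = 0, so ker(I - K) = span{u} = span{(1, 3, 3, 1)} (it is exactly 1-dimensional because rank(I - K) = 3). Kernel of the adjoint: K is real, so (I - K)^* = I - K^T = I - v u^T, and (I - v u^T) v = v - v (u·v) = 0; hence ker((I - K)^*) = span{v} = span{(8, -3, 1, -1)}. Therefore (I - K) x = y is solvable iff <y, v> = 0, i.e. iff 8y_1 - 3y_2 + y_3 - y_4 = 0. When this holds, K y = u (v·y) = 0, so (I - K) y = y and x = y is a particular solution; the full solution set is the line x = y + c·u = y + c·(1, 3, 3, 1), c ∈ C.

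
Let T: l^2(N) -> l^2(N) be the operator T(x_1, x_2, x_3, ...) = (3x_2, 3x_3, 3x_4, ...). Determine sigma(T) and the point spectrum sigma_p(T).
sigma(T) = closed disk {z in C : |z| ≤ 3}; sigma_p(T) = open disk {z in C : |z| < 3}

Note T = 3·V where V is the unit left shift (V x)_k = x_{k+1}; so sigma(T) = 3·sigma(V) and ||T|| = 3||V||. ||T x||^2 = 9sum_{k≥2} |x_k|^2 ≤ 9||x||^2, with equality on {x : x_1 = 0}, so ||T|| = 3. For any lambda with |lambda| < 3, set r = lambda/3 (|r| < 1); the vector x = (1, r, r^2, ...) is in l^2 and satisfies T x = 3(r, r^2, ...) = lambda x, so lambda is an eigenvalue. On the boundary |lambda| = 3 the geometric series diverges, so no l^2 eigenvector exists, but these lambda lie in the approximate point spectrum. Hence sigma(T) is the closed disk of radius 3 and sigma_p(T) is the open disk.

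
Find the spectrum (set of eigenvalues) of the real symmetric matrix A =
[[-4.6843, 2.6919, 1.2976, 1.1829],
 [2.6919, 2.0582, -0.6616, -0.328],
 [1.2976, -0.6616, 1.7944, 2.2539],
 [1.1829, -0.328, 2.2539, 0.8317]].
sigma(A) ≈ {-6, -1, 3, 4}

A is real symmetric, so its spectrum consists of real eigenvalues. Expanding the characteristic polynomial of the displayed matrix gives
  det(λ I - A) = p(λ) = λ^4 + (0)λ^3 + (-31)λ^2 + (42)λ + (72.0015).
Solving p(λ) = 0 yields eigenvalues ≈ -6, -1, 3, 4. (A is shown rounded to 4 decimals, so these recover the underlying integer eigenvalues to within that precision.)
Verification: the trace of A = 0 equals the sum of eigenvalues 0, and det(A) ≈ 72.0015 matches the eigenvalue product 72.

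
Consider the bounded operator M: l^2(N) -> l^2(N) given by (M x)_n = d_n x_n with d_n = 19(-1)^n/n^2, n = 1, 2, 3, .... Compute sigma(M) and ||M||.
sigma(M) = {19(-1)^n/n^2 : n ≥ 1} ∪ {0}; ||M|| = 19

A bounded diagonal operator on l^2 with diagonal entries d_n has spectrum equal to the closure of {d_n : n ≥ 1}: every d_n is an eigenvalue (with eigenvector e_n), so {d_n} ⊂ sigma(M); the spectrum is closed, so its closure is too; and for lambda not in the closure, (M - lambda I) has bounded inverse (the diagonal entries 1/(d_n - lambda) are bounded). For our sequence d_n = 19(-1)^n/n^2, n = 1, 2, 3, ...:
  - {d_n} = {19(-1)^n/n^2 : n ≥ 1}; the only limit point is 0
  - closure = {19(-1)^n/n^2 : n ≥ 1} ∪ {0}
For the norm: a diagonal operator has ||M|| = sup_n |d_n|. Here |d_n| = 19/n^2 is decreasing, so sup_n |d_n| = |d_1| = 19. So ||M|| = 19.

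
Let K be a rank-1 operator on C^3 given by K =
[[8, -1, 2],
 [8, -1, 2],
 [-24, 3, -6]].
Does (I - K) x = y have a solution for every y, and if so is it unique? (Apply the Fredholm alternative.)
(I - K) is singular (det(I - K) = 0, i.e. 1 ∈ sigma(K)). (I - K) x = y is solvable iff y ⊥ ker((I - K)^*) = span{(8, -1, 2)}, i.e. iff 8y_1 - y_2 + 2y_3 = 0. When solvable, the solutions are x = y + c·(1, 1, -3), c arbitrary (ker(I - K) = span{(1, 1, -3)}, dimension 1).

K has rank 1, so it is an outer product K = u v^T: every row of K is a multiple of one row vector. Reading off the entries, u = (1, 1, -3) and v = (8, -1, 2) (row i of K equals u_i·v^T). A rank-one matrix u v^T satisfies K u = u (v·u) and kills the (2)-dimensional subspace v^⊥, so its characteristic polynomial is lambda^2 (lambda - v·u) with v·u = tr K = 1. Hence the eigenvalues of I - K are 1 (multiplicity 2) and 1 - (1) = 0, so det(I - K) = 0. (Direct check: I - K =
[[-7, 1, -2],
 [-8, 2, -2],
 [24, -3, 7]]
has determinant 0.) So 1 is an eigenvalue of K and (I - K) is not invertible. The finite-dimensional Fredholm alternative says: either (I - K) is invertible, or ker(I - K) ≠ {0} and then range(I - K) = ker((I - K)^*)^⊥, with dim ker(I - K) = dim ker((I - K)^*). We are in the second case, so we need both kernels. Kernel of I - K: (I - K) u = u - u (v·u) = u - u = 0, so ker(I - K) = span{u} = span{(1, 1, -3)} (it is exactly 1-dimensional because rank(I - K) = 2). Kernel of the adjoint: K is real, so (I - K)^* = I - K^T = I - v u^T, and (I - v u^T) v = v - v (u·v) = 0; hence ker((I - K)^*) = span{v} = span{(8, -1, 2)}. Therefore (I - K) x = y is solvable iff <y, v> = 0, i.e. iff 8y_1 - y_2 + 2y_3 = 0. When this holds, K y = u (v·y) = 0, so (I - K) y = y and x = y is a particular solution; the full solution set is the line x = y + c·u = y + c·(1, 1, -3), c ∈ C.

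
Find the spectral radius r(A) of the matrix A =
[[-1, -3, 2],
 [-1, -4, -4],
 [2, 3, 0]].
r(A) ≈ 4.1343

The eigenvalues of A are the roots of its characteristic polynomial. With M = A (coefficients from the trace, the sum of principal 2x2 minors, and det A):
  p(λ) = det(λ I - M) = λ^3 + 5λ^2 + 9λ - 22.
No integer candidate from the rational root theorem (±divisors of 22) is a root, so the roots are irrational. The cubic discriminant is Δ = -20779 < 0, so there is one real root and a complex-conjugate pair. p(1) = -7 and p(2) = 24 have opposite signs, so a root lies in (1, 2); Newton's method refines it to λ ≈ 1.2871. Dividing out (λ - (1.2871)) leaves approximately λ^2 + 6.2871λ + 17.0923. For λ^2 + 6.2871λ + 17.0923 the discriminant is -28.8414. It is negative, so the remaining roots are the complex-conjugate pair λ ≈ -3.1436 ± 2.6852i. Their product equals the constant term, so |λ|^2 ≈ 17.0923 and |λ| ≈ 4.1343.
Thus the eigenvalues (to 4 decimals) are 1.2871 (modulus 1.2871); -3.1436 ± 2.6852i (modulus 4.1343). The spectral radius is the largest modulus: r(A) ≈ 4.1343. (Cross-check: r(A) ≤ ||A||_2 ≈ 6.5895; equality holds whenever A is normal, though it can also hold for some non-normal A.)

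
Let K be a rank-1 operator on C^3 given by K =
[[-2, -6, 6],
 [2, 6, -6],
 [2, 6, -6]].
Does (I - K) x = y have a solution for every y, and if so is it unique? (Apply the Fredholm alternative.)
(I - K) is invertible (det(I - K) = 3 ≠ 0), so for every y in C^3 the equation (I - K) x = y has a unique solution.

K has rank 1, so it is an outer product K = u v^T: every row of K is a multiple of one row vector. Reading off the entries, u = (2, -2, -2) and v = (-1, -3, 3) (row i of K equals u_i·v^T). A rank-one matrix u v^T satisfies K u = u (v·u) and kills the (2)-dimensional subspace v^⊥, so its characteristic polynomial is lambda^2 (lambda - v·u) with v·u = tr K = -2. Hence the eigenvalues of I - K are 1 (multiplicity 2) and 1 - (-2) = 3, so det(I - K) = 3. (Direct check: I - K =
[[3, 6, -6],
 [-2, -5, 6],
 [-2, -6, 7]]
has determinant 3.) The finite-dimensional Fredholm alternative says: either (I - K) is invertible, or ker(I - K) ≠ {0} and then range(I - K) = ker((I - K)^*)^⊥, with dim ker(I - K) = dim ker((I - K)^*). Since det(I - K) ≠ 0, 1 is not an eigenvalue of K and ker(I - K) = {0}, so we are in the first case: for every y there is a unique x = (I - K)^(-1) y. Explicitly, by the Sherman–Morrison formula, (I - u v^T)^(-1) = I + u v^T/(1 - v·u), i.e. (I - K)^(-1) = I + K/(3).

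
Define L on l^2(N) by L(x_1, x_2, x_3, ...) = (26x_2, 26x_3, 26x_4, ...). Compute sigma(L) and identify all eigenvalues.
sigma(L) = closed disk {z in C : |z| ≤ 26}; sigma_p(L) = open disk {z in C : |z| < 26}

Note L = 26·V where V is the unit left shift (V x)_k = x_{k+1}; so sigma(L) = 26·sigma(V) and ||L|| = 26||V||. ||L x||^2 = 676sum_{k≥2} |x_k|^2 ≤ 676||x||^2, with equality on {x : x_1 = 0}, so ||L|| = 26. For any lambda with |lambda| < 26, set r = lambda/26 (|r| < 1); the vector x = (1, r, r^2, ...) is in l^2 and satisfies L x = 26(r, r^2, ...) = lambda x, so lambda is an eigenvalue. On the boundary |lambda| = 26 the geometric series diverges, so no l^2 eigenvector exists, but these lambda lie in the approximate point spectrum. Hence sigma(L) is the closed disk of radius 26 and sigma_p(L) is the open disk.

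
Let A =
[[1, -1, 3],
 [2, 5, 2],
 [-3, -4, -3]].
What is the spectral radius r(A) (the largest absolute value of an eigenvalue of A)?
r(A) ≈ 2.6989

The eigenvalues of A are the roots of its characteristic polynomial. With M = A (coefficients from the trace, the sum of principal 2x2 minors, and det A):
  p(λ) = det(λ I - M) = λ^3 - 3λ^2 + 6λ - 14.
No integer candidate from the rational root theorem (±divisors of 14) is a root, so the roots are irrational. The cubic discriminant is Δ = -2808 < 0, so there is one real root and a complex-conjugate pair. p(2) = -6 and p(3) = 4 have opposite signs, so a root lies in (2, 3); Newton's method refines it to λ ≈ 2.6989. Dividing out (λ - (2.6989)) leaves approximately λ^2 - 0.3011λ + 5.1873. For λ^2 - 0.3011λ + 5.1873 the discriminant is -20.6586. It is negative, so the remaining roots are the complex-conjugate pair λ ≈ 0.1506 ± 2.2726i. Their product equals the constant term, so |λ|^2 ≈ 5.1873 and |λ| ≈ 2.2776.
Thus the eigenvalues (to 4 decimals) are 2.6989 (modulus 2.6989); 0.1506 ± 2.2726i (modulus 2.2776). The spectral radius is the largest modulus: r(A) ≈ 2.6989. (Cross-check: r(A) ≤ ||A||_2 ≈ 8.1611; equality holds whenever A is normal, though it can also hold for some non-normal A.)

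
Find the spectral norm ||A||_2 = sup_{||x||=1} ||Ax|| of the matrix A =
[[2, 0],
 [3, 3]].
||A||_2 = sqrt((22 + sqrt(340))/2) ≈ 4.4966 (= sqrt(largest eigenvalue of A^T A))

||A||_2 = sigma_max(A) = sqrt(lambda_max(A^T A)). Form the symmetric matrix M = A^T A =
[[13, 9],
 [9, 9]].
Its characteristic polynomial (trace, determinant of M give the coefficients) is
  p(λ) = det(λ I - M) = λ^2 - 22λ + 36.
For λ^2 - 22λ + 36 the discriminant is 340. It is nonnegative but not a perfect square, so the roots are real and irrational: λ = (22 ± sqrt(340))/2 ≈ 20.2195, 1.7805.
So the eigenvalues of A^T A are ≈ 1.7805, 20.2195 (all ≥ 0, as they must be for A^T A). The largest is λ_max = (22 + sqrt(340))/2 ≈ 20.2195, hence ||A||_2 = sqrt(λ_max) = sqrt((22 + sqrt(340))/2) ≈ 4.4966.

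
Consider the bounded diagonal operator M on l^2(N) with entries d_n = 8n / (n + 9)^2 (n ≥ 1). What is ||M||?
||M|| = 2/9 (attained at n = 9)

For M diagonal, ||M|| = sup_n |d_n|. Treat f(x) = 8x / (x + 9)^2 for real x > 0. By the quotient rule, f'(x) = 8(9 - x)/(x + 9)^3, which is positive for x < 9 and negative for x > 9. So f has a unique maximum at x = 9, and since 9 is a positive integer, the supremum over n ≥ 1 is attained at n = 9: d_9 = 8·9/(9 + 9)^2 = 8·9/324 = 2/9. Hence ||M|| = 2/9.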